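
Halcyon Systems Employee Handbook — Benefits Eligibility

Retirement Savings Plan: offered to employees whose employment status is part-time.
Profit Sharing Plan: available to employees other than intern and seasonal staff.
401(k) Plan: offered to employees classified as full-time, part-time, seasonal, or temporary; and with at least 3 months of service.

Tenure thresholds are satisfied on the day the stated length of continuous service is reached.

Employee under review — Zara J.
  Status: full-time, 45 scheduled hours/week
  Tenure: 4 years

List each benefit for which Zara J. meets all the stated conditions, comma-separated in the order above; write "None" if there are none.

Retirement Savings Plan — status full-time ✗ (requires part-time) → not eligible.
Profit Sharing Plan — status full-time ✓ (not excluded) → eligible.
401(k) Plan — status full-time ✓; service 4 years ≥ 3 months (≈90 days) ✓ → eligible.

Profit Sharing Plan, 401(k) Plan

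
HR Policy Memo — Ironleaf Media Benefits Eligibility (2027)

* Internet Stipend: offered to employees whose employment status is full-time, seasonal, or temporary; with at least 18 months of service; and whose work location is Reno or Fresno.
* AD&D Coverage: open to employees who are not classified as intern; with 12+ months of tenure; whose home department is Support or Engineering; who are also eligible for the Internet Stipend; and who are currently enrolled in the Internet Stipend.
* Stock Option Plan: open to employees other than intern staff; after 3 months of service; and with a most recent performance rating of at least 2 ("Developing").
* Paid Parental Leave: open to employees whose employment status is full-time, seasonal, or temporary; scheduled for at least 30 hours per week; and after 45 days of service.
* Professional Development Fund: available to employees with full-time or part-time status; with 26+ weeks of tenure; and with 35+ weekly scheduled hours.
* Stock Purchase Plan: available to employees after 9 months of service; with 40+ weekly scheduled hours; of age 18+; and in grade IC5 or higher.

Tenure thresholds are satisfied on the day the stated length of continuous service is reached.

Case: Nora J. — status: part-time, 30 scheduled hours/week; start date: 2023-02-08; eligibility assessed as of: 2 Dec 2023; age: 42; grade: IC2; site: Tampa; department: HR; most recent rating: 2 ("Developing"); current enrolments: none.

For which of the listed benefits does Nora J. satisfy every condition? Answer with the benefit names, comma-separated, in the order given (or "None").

Service from 2023-02-08 to 2 Dec 2023: 297 days.
Internet Stipend — status part-time ✗ (requires full-time, seasonal, or temporary) → not eligible.
AD&D Coverage — status part-time ✓ (not excluded); service 297 days < 12 months (≈360 days) ✗ → not eligible.
Stock Option Plan — status part-time ✓ (not excluded); service 297 days ≥ 3 months (≈90 days) ✓; rating 2 ≥ 2 ✓ → eligible.
Paid Parental Leave — status part-time ✗ (requires full-time, seasonal, or temporary) → not eligible.
Professional Development Fund — status part-time ✓; service 297 days ≥ 26 weeks (≈182 days) ✓; 30 hrs/wk < 35 ✗ → not eligible.
Stock Purchase Plan — service 297 days ≥ 9 months (≈270 days) ✓; 30 hrs/wk < 40 ✗ → not eligible.

Stock Option Plan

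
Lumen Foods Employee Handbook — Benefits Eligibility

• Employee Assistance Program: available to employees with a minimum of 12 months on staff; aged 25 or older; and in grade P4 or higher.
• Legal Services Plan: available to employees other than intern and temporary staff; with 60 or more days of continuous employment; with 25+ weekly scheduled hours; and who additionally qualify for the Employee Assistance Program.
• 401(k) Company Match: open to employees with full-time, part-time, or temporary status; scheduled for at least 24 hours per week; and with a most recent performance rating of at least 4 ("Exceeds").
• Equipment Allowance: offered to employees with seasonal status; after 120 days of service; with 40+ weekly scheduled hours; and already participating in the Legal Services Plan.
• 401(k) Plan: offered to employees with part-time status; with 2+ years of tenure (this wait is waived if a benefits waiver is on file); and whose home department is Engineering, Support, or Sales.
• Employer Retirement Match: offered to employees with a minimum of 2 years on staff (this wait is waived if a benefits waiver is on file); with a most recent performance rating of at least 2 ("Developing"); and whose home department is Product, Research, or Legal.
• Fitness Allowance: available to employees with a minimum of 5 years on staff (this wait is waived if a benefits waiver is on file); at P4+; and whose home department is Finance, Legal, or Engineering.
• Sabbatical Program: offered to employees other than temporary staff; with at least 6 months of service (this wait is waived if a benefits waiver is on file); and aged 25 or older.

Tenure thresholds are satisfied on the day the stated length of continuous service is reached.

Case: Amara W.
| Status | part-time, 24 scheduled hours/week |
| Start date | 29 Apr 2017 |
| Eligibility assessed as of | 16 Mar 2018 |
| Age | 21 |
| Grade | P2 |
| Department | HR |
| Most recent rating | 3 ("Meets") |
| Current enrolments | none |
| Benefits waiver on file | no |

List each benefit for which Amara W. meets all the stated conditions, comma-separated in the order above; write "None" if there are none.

Service from 29 Apr 2017 to 16 Mar 2018: 321 days.
Employee Assistance Program — service 321 days < 12 months (≈360 days) ✗ → not eligible.
Legal Services Plan — status part-time ✓ (not excluded); service 321 days ≥ 60 days ✓; 24 hrs/wk < 25 ✗ → not eligible.
401(k) Company Match — status part-time ✓; 24 hrs/wk ≥ 24 ✓; rating 3 < 4 ✗ → not eligible.
Equipment Allowance — status part-time ✗ (requires seasonal) → not eligible.
401(k) Plan — status part-time ✓; no waiver, service 321 days < 2 years (≈730 days) ✗ → not eligible.
Employer Retirement Match — no waiver, service 321 days < 2 years (≈730 days) ✗ → not eligible.
Fitness Allowance — no waiver, service 321 days < 5 years (≈1825 days) ✗ → not eligible.
Sabbatical Program — status part-time ✓ (not excluded); no waiver, service 321 days ≥ 6 months (≈180 days) ✓; age 21 < 25 ✗ → not eligible.

None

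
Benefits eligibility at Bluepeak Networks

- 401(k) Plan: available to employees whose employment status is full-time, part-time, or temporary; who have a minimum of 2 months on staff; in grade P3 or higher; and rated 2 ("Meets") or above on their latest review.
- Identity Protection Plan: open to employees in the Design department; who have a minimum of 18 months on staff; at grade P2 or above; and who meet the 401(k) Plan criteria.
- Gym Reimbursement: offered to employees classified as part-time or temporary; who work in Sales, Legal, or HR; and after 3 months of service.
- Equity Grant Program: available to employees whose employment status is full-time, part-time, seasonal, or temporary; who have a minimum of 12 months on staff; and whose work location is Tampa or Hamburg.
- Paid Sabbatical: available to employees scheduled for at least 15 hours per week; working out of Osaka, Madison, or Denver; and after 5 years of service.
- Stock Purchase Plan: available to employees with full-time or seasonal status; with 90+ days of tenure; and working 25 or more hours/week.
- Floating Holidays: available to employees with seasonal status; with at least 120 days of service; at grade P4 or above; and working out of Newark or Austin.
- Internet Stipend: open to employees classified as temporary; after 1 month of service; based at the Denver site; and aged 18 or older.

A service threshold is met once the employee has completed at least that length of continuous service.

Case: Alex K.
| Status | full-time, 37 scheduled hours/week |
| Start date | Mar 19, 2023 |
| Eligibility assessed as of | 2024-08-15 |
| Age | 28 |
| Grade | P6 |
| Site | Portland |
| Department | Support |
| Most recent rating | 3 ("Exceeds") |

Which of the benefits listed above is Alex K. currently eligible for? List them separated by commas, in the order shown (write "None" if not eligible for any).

Service from Mar 19, 2023 to 2024-08-15: 515 days.
401(k) Plan — status full-time ✓; service 515 days ≥ 2 months (≈60 days) ✓; grade P6 ≥ P3 ✓; rating 3 ≥ 2 ✓ → eligible.
Identity Protection Plan — dept Support ✗ → not eligible.
Gym Reimbursement — status full-time ✗ (requires part-time or temporary) → not eligible.
Equity Grant Program — status full-time ✓; service 515 days ≥ 12 months (≈360 days) ✓; site Portland ✗ (not Tampa or Hamburg) → not eligible.
Paid Sabbatical — 37 hrs/wk ≥ 15 ✓; site Portland ✗ (not Osaka, Madison, or Denver) → not eligible.
Stock Purchase Plan — status full-time ✓; service 515 days ≥ 90 days ✓; 37 hrs/wk ≥ 25 ✓ → eligible.
Floating Holidays — status full-time ✗ (requires seasonal) → not eligible.
Internet Stipend — status full-time ✗ (requires temporary) → not eligible.

401(k) Plan, Stock Purchase Plan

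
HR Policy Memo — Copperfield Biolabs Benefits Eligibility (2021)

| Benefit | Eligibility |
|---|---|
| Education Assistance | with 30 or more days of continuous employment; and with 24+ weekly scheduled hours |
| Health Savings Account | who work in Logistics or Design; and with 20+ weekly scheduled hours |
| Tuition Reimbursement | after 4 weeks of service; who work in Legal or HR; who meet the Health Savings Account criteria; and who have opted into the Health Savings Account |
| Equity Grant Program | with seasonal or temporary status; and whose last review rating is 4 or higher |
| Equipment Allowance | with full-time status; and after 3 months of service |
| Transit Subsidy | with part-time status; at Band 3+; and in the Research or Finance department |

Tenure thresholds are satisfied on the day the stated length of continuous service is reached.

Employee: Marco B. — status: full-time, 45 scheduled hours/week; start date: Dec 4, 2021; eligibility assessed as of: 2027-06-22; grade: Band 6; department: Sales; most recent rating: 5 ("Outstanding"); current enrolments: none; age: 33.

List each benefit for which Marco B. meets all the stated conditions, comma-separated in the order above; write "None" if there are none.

Education Assistance, Equipment Allowance

Service from Dec 4, 2021 to 2027-06-22: 2026 days.
Education Assistance — service 2026 days ≥ 30 days ✓; 45 hrs/wk ≥ 24 ✓ → eligible.
Health Savings Account — dept Sales ✗ → not eligible.
Tuition Reimbursement — service 2026 days ≥ 4 weeks (≈28 days) ✓; dept Sales ✗ → not eligible.
Equity Grant Program — status full-time ✗ (requires seasonal or temporary) → not eligible.
Equipment Allowance — status full-time ✓; service 2026 days ≥ 3 months (≈90 days) ✓ → eligible.
Transit Subsidy — status full-time ✗ (requires part-time) → not eligible.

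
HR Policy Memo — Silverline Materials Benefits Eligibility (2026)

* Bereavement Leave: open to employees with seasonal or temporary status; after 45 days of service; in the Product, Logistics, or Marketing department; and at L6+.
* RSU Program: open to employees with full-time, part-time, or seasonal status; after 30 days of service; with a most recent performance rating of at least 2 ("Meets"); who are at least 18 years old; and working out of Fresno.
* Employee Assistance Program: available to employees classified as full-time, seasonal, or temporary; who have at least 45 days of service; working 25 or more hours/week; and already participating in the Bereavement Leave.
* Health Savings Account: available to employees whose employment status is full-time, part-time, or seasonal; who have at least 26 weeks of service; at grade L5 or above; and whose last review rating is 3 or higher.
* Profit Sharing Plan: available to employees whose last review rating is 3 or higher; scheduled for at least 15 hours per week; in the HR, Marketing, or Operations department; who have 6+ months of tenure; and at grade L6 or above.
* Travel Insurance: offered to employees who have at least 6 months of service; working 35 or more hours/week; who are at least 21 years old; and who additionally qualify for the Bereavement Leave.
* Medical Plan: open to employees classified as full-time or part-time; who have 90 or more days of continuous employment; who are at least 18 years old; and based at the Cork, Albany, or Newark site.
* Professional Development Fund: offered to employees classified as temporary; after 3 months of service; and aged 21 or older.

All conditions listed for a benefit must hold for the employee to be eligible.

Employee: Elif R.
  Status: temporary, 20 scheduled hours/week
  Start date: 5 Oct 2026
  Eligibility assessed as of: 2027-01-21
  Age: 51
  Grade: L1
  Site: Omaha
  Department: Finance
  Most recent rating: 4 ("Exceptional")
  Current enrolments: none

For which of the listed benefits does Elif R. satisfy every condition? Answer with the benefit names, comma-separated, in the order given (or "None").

Service from 5 Oct 2026 to 2027-01-21: 108 days.
Bereavement Leave — status temporary ✓; service 108 days ≥ 45 days ✓; dept Finance ✗ → not eligible.
RSU Program — status temporary ✗ (requires full-time, part-time, or seasonal) → not eligible.
Employee Assistance Program — status temporary ✓; service 108 days ≥ 45 days ✓; 20 hrs/wk < 25 ✗ → not eligible.
Health Savings Account — status temporary ✗ (requires full-time, part-time, or seasonal) → not eligible.
Profit Sharing Plan — rating 4 ≥ 3 ✓; 20 hrs/wk ≥ 15 ✓; dept Finance ✗ → not eligible.
Travel Insurance — service 108 days < 6 months (≈180 days) ✗ → not eligible.
Medical Plan — status temporary ✗ (requires full-time or part-time) → not eligible.
Professional Development Fund — status temporary ✓; service 108 days ≥ 3 months (≈90 days) ✓; age 51 ≥ 21 ✓ → eligible.

Professional Development Fund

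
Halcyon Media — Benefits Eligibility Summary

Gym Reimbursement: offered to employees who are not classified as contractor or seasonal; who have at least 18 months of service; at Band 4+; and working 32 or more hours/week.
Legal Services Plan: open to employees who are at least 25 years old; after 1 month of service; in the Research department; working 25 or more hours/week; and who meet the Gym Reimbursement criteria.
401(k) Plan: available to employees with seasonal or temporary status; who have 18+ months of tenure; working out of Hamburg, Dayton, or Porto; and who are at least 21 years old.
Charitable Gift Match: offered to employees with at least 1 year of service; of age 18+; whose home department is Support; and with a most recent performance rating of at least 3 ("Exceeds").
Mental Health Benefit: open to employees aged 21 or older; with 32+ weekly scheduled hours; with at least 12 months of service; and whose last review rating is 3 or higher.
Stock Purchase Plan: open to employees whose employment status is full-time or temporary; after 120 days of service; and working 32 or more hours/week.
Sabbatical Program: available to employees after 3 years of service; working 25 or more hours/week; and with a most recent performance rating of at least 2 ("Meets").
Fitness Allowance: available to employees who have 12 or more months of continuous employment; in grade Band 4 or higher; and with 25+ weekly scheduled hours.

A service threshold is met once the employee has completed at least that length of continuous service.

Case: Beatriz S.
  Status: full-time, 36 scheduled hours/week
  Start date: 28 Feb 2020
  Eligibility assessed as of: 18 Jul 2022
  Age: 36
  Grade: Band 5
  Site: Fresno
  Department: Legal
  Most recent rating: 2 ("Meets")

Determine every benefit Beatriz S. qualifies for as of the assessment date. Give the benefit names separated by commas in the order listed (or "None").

Gym Reimbursement, Stock Purchase Plan, Fitness Allowance

Service from 28 Feb 2020 to 18 Jul 2022: 871 days.
Gym Reimbursement — status full-time ✓ (not excluded); service 871 days ≥ 18 months (≈540 days) ✓; grade Band 5 ≥ Band 4 ✓; 36 hrs/wk ≥ 32 ✓ → eligible.
Legal Services Plan — age 36 ≥ 25 ✓; service 871 days ≥ 1 month (≈30 days) ✓; dept Legal ✗ → not eligible.
401(k) Plan — status full-time ✗ (requires seasonal or temporary) → not eligible.
Charitable Gift Match — service 871 days ≥ 1 year (≈365 days) ✓; age 36 ≥ 18 ✓; dept Legal ✗ → not eligible.
Mental Health Benefit — age 36 ≥ 21 ✓; 36 hrs/wk ≥ 32 ✓; service 871 days ≥ 12 months (≈360 days) ✓; rating 2 < 3 ✗ → not eligible.
Stock Purchase Plan — status full-time ✓; service 871 days ≥ 120 days ✓; 36 hrs/wk ≥ 32 ✓ → eligible.
Sabbatical Program — service 871 days < 3 years (≈1095 days) ✗ → not eligible.
Fitness Allowance — service 871 days ≥ 12 months (≈360 days) ✓; grade Band 5 ≥ Band 4 ✓; 36 hrs/wk ≥ 25 ✓ → eligible.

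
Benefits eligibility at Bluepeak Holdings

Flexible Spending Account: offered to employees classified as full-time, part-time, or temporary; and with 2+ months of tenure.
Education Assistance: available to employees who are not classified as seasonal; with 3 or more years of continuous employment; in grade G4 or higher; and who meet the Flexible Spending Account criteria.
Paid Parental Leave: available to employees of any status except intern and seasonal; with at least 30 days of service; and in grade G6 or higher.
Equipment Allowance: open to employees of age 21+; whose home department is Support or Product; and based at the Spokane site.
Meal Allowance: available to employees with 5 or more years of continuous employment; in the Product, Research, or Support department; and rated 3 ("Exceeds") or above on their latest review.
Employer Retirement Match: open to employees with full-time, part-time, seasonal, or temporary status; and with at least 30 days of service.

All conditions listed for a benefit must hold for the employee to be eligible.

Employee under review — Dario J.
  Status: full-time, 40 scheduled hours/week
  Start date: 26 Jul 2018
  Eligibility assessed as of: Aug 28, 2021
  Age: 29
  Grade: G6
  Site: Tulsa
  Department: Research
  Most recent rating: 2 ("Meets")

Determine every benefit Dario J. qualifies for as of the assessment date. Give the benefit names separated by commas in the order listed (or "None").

Service from 26 Jul 2018 to Aug 28, 2021: 1129 days.
Flexible Spending Account — status full-time ✓; service 1129 days ≥ 2 months (≈60 days) ✓ → eligible.
Education Assistance — status full-time ✓ (not excluded); service 1129 days ≥ 3 years (≈1095 days) ✓; grade G6 ≥ G4 ✓; eligible for Flexible Spending Account ✓ → eligible.
Paid Parental Leave — status full-time ✓ (not excluded); service 1129 days ≥ 30 days ✓; grade G6 ≥ G6 ✓ → eligible.
Equipment Allowance — age 29 ≥ 21 ✓; dept Research ✗ → not eligible.
Meal Allowance — service 1129 days < 5 years (≈1825 days) ✗ → not eligible.
Employer Retirement Match — status full-time ✓; service 1129 days ≥ 30 days ✓ → eligible.

Flexible Spending Account, Education Assistance, Paid Parental Leave, Employer Retirement Match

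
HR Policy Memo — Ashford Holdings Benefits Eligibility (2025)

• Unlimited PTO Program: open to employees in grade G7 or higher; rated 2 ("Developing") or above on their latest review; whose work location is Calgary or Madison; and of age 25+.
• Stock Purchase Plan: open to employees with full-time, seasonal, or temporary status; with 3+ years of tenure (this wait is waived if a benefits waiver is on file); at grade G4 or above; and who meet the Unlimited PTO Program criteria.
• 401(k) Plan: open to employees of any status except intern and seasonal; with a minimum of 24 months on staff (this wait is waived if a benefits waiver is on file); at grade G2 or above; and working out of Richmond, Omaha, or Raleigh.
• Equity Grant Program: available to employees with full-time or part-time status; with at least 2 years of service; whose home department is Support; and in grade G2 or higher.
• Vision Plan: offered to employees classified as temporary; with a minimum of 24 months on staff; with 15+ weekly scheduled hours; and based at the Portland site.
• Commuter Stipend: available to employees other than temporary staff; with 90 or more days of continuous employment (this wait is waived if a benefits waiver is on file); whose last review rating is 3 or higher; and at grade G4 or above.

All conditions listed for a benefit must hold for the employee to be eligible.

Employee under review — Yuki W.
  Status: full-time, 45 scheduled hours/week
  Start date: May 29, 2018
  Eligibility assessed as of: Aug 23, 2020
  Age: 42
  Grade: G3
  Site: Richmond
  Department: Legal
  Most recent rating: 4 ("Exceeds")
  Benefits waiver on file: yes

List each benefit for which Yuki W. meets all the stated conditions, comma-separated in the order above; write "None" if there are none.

401(k) Plan

Service from May 29, 2018 to Aug 23, 2020: 817 days.
Unlimited PTO Program — grade G3 < G7 ✗ → not eligible.
Stock Purchase Plan — status full-time ✓; benefits waiver on file ✓; grade G3 < G4 ✗ → not eligible.
401(k) Plan — status full-time ✓ (not excluded); benefits waiver on file ✓; grade G3 ≥ G2 ✓; site Richmond ✓ → eligible.
Equity Grant Program — status full-time ✓; service 817 days ≥ 2 years (≈730 days) ✓; dept Legal ✗ → not eligible.
Vision Plan — status full-time ✗ (requires temporary) → not eligible.
Commuter Stipend — status full-time ✓ (not excluded); benefits waiver on file ✓; rating 4 ≥ 3 ✓; grade G3 < G4 ✗ → not eligible.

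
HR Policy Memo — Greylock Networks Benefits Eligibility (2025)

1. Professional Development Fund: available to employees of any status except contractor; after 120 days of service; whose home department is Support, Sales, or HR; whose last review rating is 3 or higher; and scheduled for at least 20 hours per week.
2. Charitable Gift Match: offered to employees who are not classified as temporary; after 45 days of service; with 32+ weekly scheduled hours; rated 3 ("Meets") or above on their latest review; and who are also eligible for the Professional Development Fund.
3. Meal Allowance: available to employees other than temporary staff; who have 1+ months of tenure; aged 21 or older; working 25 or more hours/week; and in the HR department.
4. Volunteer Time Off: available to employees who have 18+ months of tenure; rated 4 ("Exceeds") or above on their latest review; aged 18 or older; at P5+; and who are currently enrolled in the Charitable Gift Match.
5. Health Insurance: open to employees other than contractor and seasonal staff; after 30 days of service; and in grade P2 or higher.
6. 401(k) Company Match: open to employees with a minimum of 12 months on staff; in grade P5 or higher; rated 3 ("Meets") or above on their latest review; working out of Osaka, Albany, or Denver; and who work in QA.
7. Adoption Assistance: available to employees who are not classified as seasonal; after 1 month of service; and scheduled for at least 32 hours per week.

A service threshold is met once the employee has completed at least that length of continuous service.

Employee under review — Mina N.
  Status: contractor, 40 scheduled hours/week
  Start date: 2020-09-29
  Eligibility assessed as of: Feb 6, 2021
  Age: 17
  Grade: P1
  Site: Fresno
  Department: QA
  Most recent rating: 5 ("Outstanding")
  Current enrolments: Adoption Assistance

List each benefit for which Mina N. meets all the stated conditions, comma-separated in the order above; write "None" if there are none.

Adoption Assistance

Service from 2020-09-29 to Feb 6, 2021: 130 days.
Professional Development Fund — status contractor ✗ (excluded) → not eligible.
Charitable Gift Match — status contractor ✓ (not excluded); service 130 days ≥ 45 days ✓; 40 hrs/wk ≥ 32 ✓; rating 5 ≥ 3 ✓; not eligible for Professional Development Fund ✗ → not eligible.
Meal Allowance — status contractor ✓ (not excluded); service 130 days ≥ 1 month (≈30 days) ✓; age 17 < 21 ✗ → not eligible.
Volunteer Time Off — service 130 days < 18 months (≈540 days) ✗ → not eligible.
Health Insurance — status contractor ✗ (excluded) → not eligible.
401(k) Company Match — service 130 days < 12 months (≈360 days) ✗ → not eligible.
Adoption Assistance — status contractor ✓ (not excluded); service 130 days ≥ 1 month (≈30 days) ✓; 40 hrs/wk ≥ 32 ✓ → eligible.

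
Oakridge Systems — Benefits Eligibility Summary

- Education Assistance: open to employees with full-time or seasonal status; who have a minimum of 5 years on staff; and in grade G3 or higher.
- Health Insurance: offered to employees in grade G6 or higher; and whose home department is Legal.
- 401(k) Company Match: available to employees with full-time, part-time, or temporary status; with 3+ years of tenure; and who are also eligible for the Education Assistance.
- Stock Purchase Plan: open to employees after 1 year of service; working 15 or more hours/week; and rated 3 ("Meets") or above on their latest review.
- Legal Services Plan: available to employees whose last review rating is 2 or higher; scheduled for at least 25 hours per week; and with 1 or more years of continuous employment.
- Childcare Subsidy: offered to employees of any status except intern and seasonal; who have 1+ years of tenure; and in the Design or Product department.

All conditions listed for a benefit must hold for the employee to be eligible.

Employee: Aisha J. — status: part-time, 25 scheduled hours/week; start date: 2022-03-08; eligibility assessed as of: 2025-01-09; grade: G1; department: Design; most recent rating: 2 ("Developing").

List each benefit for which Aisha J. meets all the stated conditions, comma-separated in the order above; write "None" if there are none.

Legal Services Plan, Childcare Subsidy

Service from 2022-03-08 to 2025-01-09: 1038 days.
Education Assistance — status part-time ✗ (requires full-time or seasonal) → not eligible.
Health Insurance — grade G1 < G6 ✗ → not eligible.
401(k) Company Match — status part-time ✓; service 1038 days < 3 years (≈1095 days) ✗ → not eligible.
Stock Purchase Plan — service 1038 days ≥ 1 year (≈365 days) ✓; 25 hrs/wk ≥ 15 ✓; rating 2 < 3 ✗ → not eligible.
Legal Services Plan — rating 2 ≥ 2 ✓; 25 hrs/wk ≥ 25 ✓; service 1038 days ≥ 1 year (≈365 days) ✓ → eligible.
Childcare Subsidy — status part-time ✓ (not excluded); service 1038 days ≥ 1 year (≈365 days) ✓; dept Design ✓ → eligible.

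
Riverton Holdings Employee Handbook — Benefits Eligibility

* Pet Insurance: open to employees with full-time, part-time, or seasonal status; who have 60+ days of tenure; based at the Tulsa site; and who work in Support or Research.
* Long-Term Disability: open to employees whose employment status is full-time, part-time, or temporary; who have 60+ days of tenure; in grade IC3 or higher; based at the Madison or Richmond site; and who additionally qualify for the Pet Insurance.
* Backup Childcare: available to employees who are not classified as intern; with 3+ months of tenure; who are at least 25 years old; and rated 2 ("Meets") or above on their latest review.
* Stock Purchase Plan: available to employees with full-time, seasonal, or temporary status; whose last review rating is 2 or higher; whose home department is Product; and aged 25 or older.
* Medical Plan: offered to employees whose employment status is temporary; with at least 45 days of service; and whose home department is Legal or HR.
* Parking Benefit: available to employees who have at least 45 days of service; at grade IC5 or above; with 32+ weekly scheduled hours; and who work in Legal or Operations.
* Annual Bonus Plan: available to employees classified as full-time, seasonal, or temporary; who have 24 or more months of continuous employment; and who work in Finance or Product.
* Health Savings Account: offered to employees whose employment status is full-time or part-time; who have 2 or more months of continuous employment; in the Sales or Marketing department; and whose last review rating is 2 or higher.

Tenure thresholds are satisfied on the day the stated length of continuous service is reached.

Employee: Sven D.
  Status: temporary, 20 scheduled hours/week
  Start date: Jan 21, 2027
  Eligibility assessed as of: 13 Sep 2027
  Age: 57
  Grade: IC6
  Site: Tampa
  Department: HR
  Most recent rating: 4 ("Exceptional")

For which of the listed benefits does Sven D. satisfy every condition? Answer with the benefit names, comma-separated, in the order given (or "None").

Backup Childcare, Medical Plan

Service from Jan 21, 2027 to 13 Sep 2027: 235 days.
Pet Insurance — status temporary ✗ (requires full-time, part-time, or seasonal) → not eligible.
Long-Term Disability — status temporary ✓; service 235 days ≥ 60 days ✓; grade IC6 ≥ IC3 ✓; site Tampa ✗ (not Madison or Richmond) → not eligible.
Backup Childcare — status temporary ✓ (not excluded); service 235 days ≥ 3 months (≈90 days) ✓; age 57 ≥ 25 ✓; rating 4 ≥ 2 ✓ → eligible.
Stock Purchase Plan — status temporary ✓; rating 4 ≥ 2 ✓; dept HR ✗ → not eligible.
Medical Plan — status temporary ✓; service 235 days ≥ 45 days ✓; dept HR ✓ → eligible.
Parking Benefit — service 235 days ≥ 45 days ✓; grade IC6 ≥ IC5 ✓; 20 hrs/wk < 32 ✗ → not eligible.
Annual Bonus Plan — status temporary ✓; service 235 days < 24 months (≈720 days) ✗ → not eligible.
Health Savings Account — status temporary ✗ (requires full-time or part-time) → not eligible.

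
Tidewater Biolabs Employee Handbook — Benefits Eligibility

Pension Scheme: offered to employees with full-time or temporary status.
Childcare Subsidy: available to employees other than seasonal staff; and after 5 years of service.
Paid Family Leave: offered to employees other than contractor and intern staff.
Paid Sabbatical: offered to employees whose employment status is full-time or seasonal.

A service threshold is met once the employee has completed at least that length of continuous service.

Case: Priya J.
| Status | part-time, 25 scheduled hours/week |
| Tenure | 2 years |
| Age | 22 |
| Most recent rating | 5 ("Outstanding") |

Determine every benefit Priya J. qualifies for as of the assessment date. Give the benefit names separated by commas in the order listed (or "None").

Paid Family Leave

Pension Scheme — status part-time ✗ (requires full-time or temporary) → not eligible.
Childcare Subsidy — status part-time ✓ (not excluded); service 2 years < 5 years ✗ → not eligible.
Paid Family Leave — status part-time ✓ (not excluded) → eligible.
Paid Sabbatical — status part-time ✗ (requires full-time or seasonal) → not eligible.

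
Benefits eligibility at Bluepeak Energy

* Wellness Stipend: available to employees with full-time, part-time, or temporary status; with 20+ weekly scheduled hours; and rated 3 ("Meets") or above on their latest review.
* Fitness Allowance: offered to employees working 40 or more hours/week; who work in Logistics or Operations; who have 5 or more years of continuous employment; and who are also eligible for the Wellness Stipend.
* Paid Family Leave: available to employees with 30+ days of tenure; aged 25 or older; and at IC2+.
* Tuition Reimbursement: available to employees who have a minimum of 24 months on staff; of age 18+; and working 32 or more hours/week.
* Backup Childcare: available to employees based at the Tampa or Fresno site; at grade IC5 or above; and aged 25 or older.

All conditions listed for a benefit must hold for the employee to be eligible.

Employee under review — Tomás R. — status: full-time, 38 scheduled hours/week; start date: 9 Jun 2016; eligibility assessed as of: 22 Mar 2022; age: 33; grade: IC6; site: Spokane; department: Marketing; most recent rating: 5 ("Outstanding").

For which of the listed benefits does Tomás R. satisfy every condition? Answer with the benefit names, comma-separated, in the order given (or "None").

Service from 9 Jun 2016 to 22 Mar 2022: 2112 days.
Wellness Stipend — status full-time ✓; 38 hrs/wk ≥ 20 ✓; rating 5 ≥ 3 ✓ → eligible.
Fitness Allowance — 38 hrs/wk < 40 ✗ → not eligible.
Paid Family Leave — service 2112 days ≥ 30 days ✓; age 33 ≥ 25 ✓; grade IC6 ≥ IC2 ✓ → eligible.
Tuition Reimbursement — service 2112 days ≥ 24 months (≈720 days) ✓; age 33 ≥ 18 ✓; 38 hrs/wk ≥ 32 ✓ → eligible.
Backup Childcare — site Spokane ✗ (not Tampa or Fresno) → not eligible.

Wellness Stipend, Paid Family Leave, Tuition Reimbursement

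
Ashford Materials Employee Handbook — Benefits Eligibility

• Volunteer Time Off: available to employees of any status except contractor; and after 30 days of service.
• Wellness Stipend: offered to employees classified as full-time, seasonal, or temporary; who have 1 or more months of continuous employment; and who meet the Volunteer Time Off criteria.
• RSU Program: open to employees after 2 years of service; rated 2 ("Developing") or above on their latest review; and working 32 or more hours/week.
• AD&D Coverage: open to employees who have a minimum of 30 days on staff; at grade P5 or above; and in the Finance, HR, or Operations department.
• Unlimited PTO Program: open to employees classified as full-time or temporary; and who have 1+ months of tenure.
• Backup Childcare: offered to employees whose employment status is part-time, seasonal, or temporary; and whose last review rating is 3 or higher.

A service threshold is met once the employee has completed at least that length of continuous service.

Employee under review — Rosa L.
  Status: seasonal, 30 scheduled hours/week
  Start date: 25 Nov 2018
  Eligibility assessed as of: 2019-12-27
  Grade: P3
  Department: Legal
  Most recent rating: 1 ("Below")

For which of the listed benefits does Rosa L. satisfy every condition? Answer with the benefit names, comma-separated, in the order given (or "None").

Volunteer Time Off, Wellness Stipend

Service from 25 Nov 2018 to 2019-12-27: 397 days.
Volunteer Time Off — status seasonal ✓ (not excluded); service 397 days ≥ 30 days ✓ → eligible.
Wellness Stipend — status seasonal ✓; service 397 days ≥ 1 month (≈30 days) ✓; eligible for Volunteer Time Off ✓ → eligible.
RSU Program — service 397 days < 2 years (≈730 days) ✗ → not eligible.
AD&D Coverage — service 397 days ≥ 30 days ✓; grade P3 < P5 ✗ → not eligible.
Unlimited PTO Program — status seasonal ✗ (requires full-time or temporary) → not eligible.
Backup Childcare — status seasonal ✓; rating 1 < 3 ✗ → not eligible.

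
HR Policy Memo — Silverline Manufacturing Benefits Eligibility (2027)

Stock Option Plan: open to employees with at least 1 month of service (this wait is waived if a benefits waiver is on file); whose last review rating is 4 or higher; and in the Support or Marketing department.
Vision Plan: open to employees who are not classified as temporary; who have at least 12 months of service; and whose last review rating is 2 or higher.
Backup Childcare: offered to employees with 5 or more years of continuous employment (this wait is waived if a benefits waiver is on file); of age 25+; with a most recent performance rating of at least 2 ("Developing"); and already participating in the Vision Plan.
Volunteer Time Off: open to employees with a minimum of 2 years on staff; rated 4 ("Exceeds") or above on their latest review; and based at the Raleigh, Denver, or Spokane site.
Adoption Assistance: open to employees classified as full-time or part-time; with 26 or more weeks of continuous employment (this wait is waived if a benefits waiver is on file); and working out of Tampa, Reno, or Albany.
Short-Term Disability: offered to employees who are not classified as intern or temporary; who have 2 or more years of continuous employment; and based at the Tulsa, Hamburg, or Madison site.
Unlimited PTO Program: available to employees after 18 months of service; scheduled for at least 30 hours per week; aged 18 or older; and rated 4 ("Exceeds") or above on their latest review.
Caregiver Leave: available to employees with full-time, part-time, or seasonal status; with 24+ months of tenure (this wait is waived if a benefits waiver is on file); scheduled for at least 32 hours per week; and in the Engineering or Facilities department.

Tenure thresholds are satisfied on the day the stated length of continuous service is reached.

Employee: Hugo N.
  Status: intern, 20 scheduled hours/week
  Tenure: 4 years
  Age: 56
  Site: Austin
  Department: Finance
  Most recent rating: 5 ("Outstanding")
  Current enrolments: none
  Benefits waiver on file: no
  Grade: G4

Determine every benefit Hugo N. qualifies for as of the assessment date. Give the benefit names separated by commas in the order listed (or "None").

Vision Plan

Stock Option Plan — no waiver, service 4 years ≥ 1 month (≈30 days) ✓; rating 5 ≥ 4 ✓; dept Finance ✗ → not eligible.
Vision Plan — status intern ✓ (not excluded); service 4 years ≥ 12 months (≈360 days) ✓; rating 5 ≥ 2 ✓ → eligible.
Backup Childcare — no waiver, service 4 years < 5 years ✗ → not eligible.
Volunteer Time Off — service 4 years ≥ 2 years ✓; rating 5 ≥ 4 ✓; site Austin ✗ (not Raleigh, Denver, or Spokane) → not eligible.
Adoption Assistance — status intern ✗ (requires full-time or part-time) → not eligible.
Short-Term Disability — status intern ✗ (excluded) → not eligible.
Unlimited PTO Program — service 4 years ≥ 18 months (≈540 days) ✓; 20 hrs/wk < 30 ✗ → not eligible.
Caregiver Leave — status intern ✗ (requires full-time, part-time, or seasonal) → not eligible.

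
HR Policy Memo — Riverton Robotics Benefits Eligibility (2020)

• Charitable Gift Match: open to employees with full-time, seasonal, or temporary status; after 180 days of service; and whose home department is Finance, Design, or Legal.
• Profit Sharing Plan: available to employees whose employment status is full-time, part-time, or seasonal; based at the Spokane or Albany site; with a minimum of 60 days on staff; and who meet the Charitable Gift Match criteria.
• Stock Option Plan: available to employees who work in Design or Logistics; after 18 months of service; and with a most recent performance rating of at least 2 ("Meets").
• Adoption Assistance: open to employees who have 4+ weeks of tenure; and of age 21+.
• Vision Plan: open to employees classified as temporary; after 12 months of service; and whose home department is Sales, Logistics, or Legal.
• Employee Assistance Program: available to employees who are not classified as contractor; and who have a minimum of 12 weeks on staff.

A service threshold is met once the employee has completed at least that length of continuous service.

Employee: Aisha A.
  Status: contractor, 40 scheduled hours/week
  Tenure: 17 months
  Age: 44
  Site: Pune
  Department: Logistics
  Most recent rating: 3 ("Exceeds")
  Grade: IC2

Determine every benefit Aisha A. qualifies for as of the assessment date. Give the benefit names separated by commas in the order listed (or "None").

Adoption Assistance

Charitable Gift Match — status contractor ✗ (requires full-time, seasonal, or temporary) → not eligible.
Profit Sharing Plan — status contractor ✗ (requires full-time, part-time, or seasonal) → not eligible.
Stock Option Plan — dept Logistics ✓; service 17 months < 18 months ✗ → not eligible.
Adoption Assistance — service 17 months ≥ 4 weeks (≈28 days) ✓; age 44 ≥ 21 ✓ → eligible.
Vision Plan — status contractor ✗ (requires temporary) → not eligible.
Employee Assistance Program — status contractor ✗ (excluded) → not eligible.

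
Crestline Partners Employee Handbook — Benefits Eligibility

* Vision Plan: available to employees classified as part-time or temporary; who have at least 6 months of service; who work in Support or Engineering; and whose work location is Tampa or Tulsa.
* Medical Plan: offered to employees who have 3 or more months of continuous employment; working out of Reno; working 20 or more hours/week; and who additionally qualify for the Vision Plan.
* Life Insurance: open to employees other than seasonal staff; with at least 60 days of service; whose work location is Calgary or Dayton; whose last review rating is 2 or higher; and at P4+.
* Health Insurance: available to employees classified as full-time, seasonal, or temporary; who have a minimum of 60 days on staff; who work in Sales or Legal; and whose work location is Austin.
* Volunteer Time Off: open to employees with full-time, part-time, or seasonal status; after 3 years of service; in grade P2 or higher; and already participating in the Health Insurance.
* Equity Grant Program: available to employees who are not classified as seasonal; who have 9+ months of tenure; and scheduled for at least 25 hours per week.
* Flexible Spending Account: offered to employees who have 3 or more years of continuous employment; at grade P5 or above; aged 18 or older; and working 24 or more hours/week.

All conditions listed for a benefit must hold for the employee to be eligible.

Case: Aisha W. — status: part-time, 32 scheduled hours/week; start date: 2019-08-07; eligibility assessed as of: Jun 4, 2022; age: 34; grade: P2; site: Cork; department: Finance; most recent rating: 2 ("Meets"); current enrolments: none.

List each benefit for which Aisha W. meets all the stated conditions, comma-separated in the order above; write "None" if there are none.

Equity Grant Program

Service from 2019-08-07 to Jun 4, 2022: 1032 days.
Vision Plan — status part-time ✓; service 1032 days ≥ 6 months (≈180 days) ✓; dept Finance ✗ → not eligible.
Medical Plan — service 1032 days ≥ 3 months (≈90 days) ✓; site Cork ✗ (not Reno) → not eligible.
Life Insurance — status part-time ✓ (not excluded); service 1032 days ≥ 60 days ✓; site Cork ✗ (not Calgary or Dayton) → not eligible.
Health Insurance — status part-time ✗ (requires full-time, seasonal, or temporary) → not eligible.
Volunteer Time Off — status part-time ✓; service 1032 days < 3 years (≈1095 days) ✗ → not eligible.
Equity Grant Program — status part-time ✓ (not excluded); service 1032 days ≥ 9 months (≈270 days) ✓; 32 hrs/wk ≥ 25 ✓ → eligible.
Flexible Spending Account — service 1032 days < 3 years (≈1095 days) ✗ → not eligible.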